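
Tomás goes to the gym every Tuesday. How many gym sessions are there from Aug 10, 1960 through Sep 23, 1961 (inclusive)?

Aug 10, 1960 is a Wednesday.
The range spans 410 days (inclusive of both endpoints).
410 = 7 × 58 + 4, so there are 58 full weeks plus 4 extra days.
Each full week contributes one Tuesday: 58 so far.
The 4 extra days are Wednesday, Thursday, Friday, Saturday — none qualify.
Total: 58 + 0 = 58.

58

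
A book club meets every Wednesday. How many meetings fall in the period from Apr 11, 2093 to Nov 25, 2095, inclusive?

137

Apr 11, 2093 is a Saturday.
From Apr 11, 2093 to Nov 25, 2095 is 959 days inclusive.
959 = 7 × 137, so the span is exactly 137 full weeks.
Each full week contributes one Wednesday: 137 so far.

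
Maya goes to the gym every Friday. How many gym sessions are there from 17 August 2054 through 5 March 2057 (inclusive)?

17 August 2054 is a Monday.
From 17 August 2054 to 5 March 2057 is 932 days inclusive.
932 = 7 × 133 + 1, so there are 133 full weeks plus 1 extra day.
Each full week contributes one Friday: 133 so far.
The 1 extra day is Mon — none qualify.
Total: 133 + 0 = 133.

133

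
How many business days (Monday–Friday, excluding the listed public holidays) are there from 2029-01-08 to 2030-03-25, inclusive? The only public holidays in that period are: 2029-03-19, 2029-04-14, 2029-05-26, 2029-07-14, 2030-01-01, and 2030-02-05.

2029-01-08 is a Monday.
That's 442 days from start to end, counting both.
442 = 7 × 63 + 1, so there are 63 full weeks plus 1 extra day.
Each full week contributes 5 weekdays (Mon–Fri): 63 × 5 = 315.
The 1 extra day is Monday — 1 of them qualifies.
Total: 315 + 1 = 316.
Holidays: 2029-03-19 (Mon); 2029-04-14 (Sat); 2029-05-26 (Sat); 2029-07-14 (Sat); 2030-01-01 (Tue); 2030-02-05 (Tue).
3 of the 6 holidays fall on weekdays; the rest are weekends and were already excluded.
Business days: 316 − 3 = 313.

313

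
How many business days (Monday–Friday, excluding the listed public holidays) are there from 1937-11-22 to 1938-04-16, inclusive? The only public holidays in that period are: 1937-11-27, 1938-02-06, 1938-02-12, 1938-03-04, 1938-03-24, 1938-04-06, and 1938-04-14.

101

1937-11-22 is a Monday.
That's 146 days from start to end, counting both.
146 = 7 × 20 + 6, so there are 20 full weeks plus 6 extra days.
Each full week contributes 5 weekdays (Mon–Fri): 20 × 5 = 100.
The 6 extra days are Monday, Tuesday, Wednesday, Thursday, Friday, Saturday — 5 of them qualify.
Total: 100 + 5 = 105.
Holidays: 1937-11-27 (Sat); 1938-02-06 (Sun); 1938-02-12 (Sat); 1938-03-04 (Fri); 1938-03-24 (Thu); 1938-04-06 (Wed); 1938-04-14 (Thu).
4 of the 7 holidays fall on weekdays; the rest are weekends and were already excluded.
Business days: 105 − 4 = 101.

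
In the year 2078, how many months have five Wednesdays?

A month has five Wednesdays exactly when Wednesday falls within its first (length − 28) days.
Jan: 31 days, starts Sat → 5 of Sat, Sun, Mon
Feb: 28 days, starts Tue → 5 of (none)
Mar: 31 days, starts Tue → 5 of Tue, Wed, Thu ✓
Apr: 30 days, starts Fri → 5 of Fri, Sat
May: 31 days, starts Sun → 5 of Sun, Mon, Tue
Jun: 30 days, starts Wed → 5 of Wed, Thu ✓
Jul: 31 days, starts Fri → 5 of Fri, Sat, Sun
Aug: 31 days, starts Mon → 5 of Mon, Tue, Wed ✓
Sep: 30 days, starts Thu → 5 of Thu, Fri
Oct: 31 days, starts Sat → 5 of Sat, Sun, Mon
Nov: 30 days, starts Tue → 5 of Tue, Wed ✓
Dec: 31 days, starts Thu → 5 of Thu, Fri, Sat
Months with five Wednesdays: Mar, Jun, Aug, Nov.

4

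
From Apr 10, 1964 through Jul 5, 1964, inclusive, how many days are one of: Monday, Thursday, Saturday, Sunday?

50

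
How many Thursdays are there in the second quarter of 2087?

Apr 1, 2087 is a Tuesday.
That's 91 days from start to end, counting both.
91 = 7 × 13, so the span is exactly 13 full weeks.
Each full week contributes one Thursday: 13 so far.
Total: 13.

13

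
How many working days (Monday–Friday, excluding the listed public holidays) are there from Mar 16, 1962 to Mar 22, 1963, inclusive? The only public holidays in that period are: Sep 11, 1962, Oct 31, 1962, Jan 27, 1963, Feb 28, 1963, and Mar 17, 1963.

263

Mar 16, 1962 is a Friday.
From Mar 16, 1962 to Mar 22, 1963 is 372 days inclusive.
372 = 7 × 53 + 1, so there are 53 full weeks plus 1 extra day.
Each full week contributes 5 weekdays (Mon–Fri): 53 × 5 = 265.
The 1 extra day is Fri — 1 of them qualifies.
Total: 265 + 1 = 266.
Holidays: Sep 11, 1962 (Tue); Oct 31, 1962 (Wed); Jan 27, 1963 (Sun); Feb 28, 1963 (Thu); Mar 17, 1963 (Sun).
3 of the 5 holidays fall on weekdays; the rest are weekends and were already excluded.
Business days: 266 − 3 = 263.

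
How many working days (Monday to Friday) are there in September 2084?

21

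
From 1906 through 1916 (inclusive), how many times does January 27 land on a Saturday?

Day of week of January 27 in each year:
1906: Sat ✓, 1907: Sun, 1908: Mon, 1909: Wed, 1910: Thu, 1911: Fri, 1912: Sat ✓, 1913: Mon, 1914: Tue, 1915: Wed, 1916: Thu
Saturdays: 1906, 1912.

2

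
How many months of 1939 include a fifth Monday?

4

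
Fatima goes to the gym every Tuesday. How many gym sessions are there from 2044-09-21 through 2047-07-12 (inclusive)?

146

2044-09-21 is a Wednesday.
That's 1025 days from start to end, counting both.
1025 = 7 × 146 + 3, so there are 146 full weeks plus 3 extra days.
Each full week contributes one Tuesday: 146 so far.
The 3 extra days are Wednesday, Thursday, Friday — none qualify.
Total: 146 + 0 = 146.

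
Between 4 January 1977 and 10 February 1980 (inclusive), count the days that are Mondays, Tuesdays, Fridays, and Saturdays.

4 January 1977 is a Tuesday.
The range spans 1133 days (inclusive of both endpoints).
1133 = 7 × 161 + 6, so there are 161 full weeks plus 6 extra days.
Each full week contributes 4 days from the set (Mon, Tue, Fri, Sat): 161 × 4 = 644.
The 6 extra days are Tuesday, Wednesday, Thursday, Friday, Saturday, Sunday — 3 of them qualify.
Total: 644 + 3 = 647.

647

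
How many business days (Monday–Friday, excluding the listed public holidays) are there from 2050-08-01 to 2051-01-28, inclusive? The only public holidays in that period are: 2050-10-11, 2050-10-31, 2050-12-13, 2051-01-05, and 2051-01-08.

2050-08-01 is a Monday.
That's 181 days from start to end, counting both.
181 = 7 × 25 + 6, so there are 25 full weeks plus 6 extra days.
Each full week contributes 5 weekdays (Mon–Fri): 25 × 5 = 125.
The 6 extra days are Mon, Tue, Wed, Thu, Fri, Sat — 5 of them qualify.
Total: 125 + 5 = 130.
Holidays: 2050-10-11 (Tue); 2050-10-31 (Mon); 2050-12-13 (Tue); 2051-01-05 (Thu); 2051-01-08 (Sun).
4 of the 5 holidays fall on weekdays; the rest are weekends and were already excluded.
Business days: 130 − 4 = 126.

126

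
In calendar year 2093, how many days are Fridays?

Jan 1, 2093 is a Thursday.
The range spans 365 days (inclusive of both endpoints).
365 = 7 × 52 + 1, so there are 52 full weeks plus 1 extra day.
Each full week contributes one Friday: 52 so far.
The 1 extra day is Thu — none qualify.
Total: 52 + 0 = 52.

52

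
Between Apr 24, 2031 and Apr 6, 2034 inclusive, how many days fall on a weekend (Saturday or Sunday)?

308

Apr 24, 2031 is a Thursday.
From Apr 24, 2031 to Apr 6, 2034 is 1079 days inclusive.
1079 = 7 × 154 + 1, so there are 154 full weeks plus 1 extra day.
Each full week contributes 2 weekend days (Sat, Sun): 154 × 2 = 308.
The 1 extra day is Thu — none qualify.
Total: 308 + 0 = 308.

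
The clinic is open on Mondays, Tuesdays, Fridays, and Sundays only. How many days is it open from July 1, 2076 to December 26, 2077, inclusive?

July 1, 2076 is a Wednesday.
From July 1, 2076 to December 26, 2077 is 544 days inclusive.
544 = 7 × 77 + 5, so there are 77 full weeks plus 5 extra days.
Each full week contributes 4 days from the set (Mon, Tue, Fri, Sun): 77 × 4 = 308.
The 5 extra days are Wednesday, Thursday, Friday, Saturday, Sunday — 2 of them qualify.
Total: 308 + 2 = 310.

310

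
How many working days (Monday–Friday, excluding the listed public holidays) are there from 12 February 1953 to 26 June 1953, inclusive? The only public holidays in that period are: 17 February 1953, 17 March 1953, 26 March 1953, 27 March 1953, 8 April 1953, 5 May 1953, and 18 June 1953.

12 February 1953 is a Thursday.
That's 135 days from start to end, counting both.
135 = 7 × 19 + 2, so there are 19 full weeks plus 2 extra days.
Each full week contributes 5 weekdays (Mon–Fri): 19 × 5 = 95.
The 2 extra days are Thu, Fri — 2 of them qualify.
Total: 95 + 2 = 97.
Holidays: 17 February 1953 (Tue); 17 March 1953 (Tue); 26 March 1953 (Thu); 27 March 1953 (Fri); 8 April 1953 (Wed); 5 May 1953 (Tue); 18 June 1953 (Thu).
All 7 holidays fall on weekdays, so subtract 7.
Business days: 97 − 7 = 90.

90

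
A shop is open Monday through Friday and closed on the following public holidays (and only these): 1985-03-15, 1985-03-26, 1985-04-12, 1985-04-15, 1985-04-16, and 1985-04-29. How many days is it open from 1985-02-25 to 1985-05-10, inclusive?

1985-02-25 is a Monday.
From 1985-02-25 to 1985-05-10 is 75 days inclusive.
75 = 7 × 10 + 5, so there are 10 full weeks plus 5 extra days.
Each full week contributes 5 weekdays (Mon–Fri): 10 × 5 = 50.
The 5 extra days are Monday, Tuesday, Wednesday, Thursday, Friday — 5 of them qualify.
Total: 50 + 5 = 55.
Holidays: 1985-03-15 (Fri); 1985-03-26 (Tue); 1985-04-12 (Fri); 1985-04-15 (Mon); 1985-04-16 (Tue); 1985-04-29 (Mon).
All 6 holidays fall on weekdays, so subtract 6.
Business days: 55 − 6 = 49.

49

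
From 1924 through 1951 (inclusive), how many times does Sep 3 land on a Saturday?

4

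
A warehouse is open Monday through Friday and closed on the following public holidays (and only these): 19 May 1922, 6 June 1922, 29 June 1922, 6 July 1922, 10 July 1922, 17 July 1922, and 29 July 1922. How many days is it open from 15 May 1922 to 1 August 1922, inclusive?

51 business days

15 May 1922 is a Monday.
The range spans 79 days (inclusive of both endpoints).
79 = 7 × 11 + 2, so there are 11 full weeks plus 2 extra days.
Each full week contributes 5 weekdays (Mon–Fri): 11 × 5 = 55.
The 2 extra days are Monday, Tuesday — 2 of them qualify.
Total: 55 + 2 = 57.
Holidays: 19 May 1922 (Fri); 6 June 1922 (Tue); 29 June 1922 (Thu); 6 July 1922 (Thu); 10 July 1922 (Mon); 17 July 1922 (Mon); 29 July 1922 (Sat).
6 of the 7 holidays fall on weekdays; the rest are weekends and were already excluded.
Business days: 57 − 6 = 51.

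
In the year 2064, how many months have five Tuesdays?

5

A month has five Tuesdays exactly when Tuesday falls within its first (length − 28) days.
Jan: 31 days, starts Tue → 5 of Tue, Wed, Thu ✓
Feb: 29 days, starts Fri → 5 of Fri
Mar: 31 days, starts Sat → 5 of Sat, Sun, Mon
Apr: 30 days, starts Tue → 5 of Tue, Wed ✓
May: 31 days, starts Thu → 5 of Thu, Fri, Sat
Jun: 30 days, starts Sun → 5 of Sun, Mon
Jul: 31 days, starts Tue → 5 of Tue, Wed, Thu ✓
Aug: 31 days, starts Fri → 5 of Fri, Sat, Sun
Sep: 30 days, starts Mon → 5 of Mon, Tue ✓
Oct: 31 days, starts Wed → 5 of Wed, Thu, Fri
Nov: 30 days, starts Sat → 5 of Sat, Sun
Dec: 31 days, starts Mon → 5 of Mon, Tue, Wed ✓
Months with five Tuesdays: Jan, Apr, Jul, Sep, Dec.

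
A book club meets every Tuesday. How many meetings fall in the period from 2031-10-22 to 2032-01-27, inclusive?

14 Tuesdays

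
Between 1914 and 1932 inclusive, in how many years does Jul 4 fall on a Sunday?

3

Day of week of July 4 in each year:
1914: Sat, 1915: Sun ✓, 1916: Tue, 1917: Wed, 1918: Thu, 1919: Fri, 1920: Sun ✓, 1921: Mon, 1922: Tue, 1923: Wed, 1924: Fri, 1925: Sat, 1926: Sun ✓, 1927: Mon, 1928: Wed, 1929: Thu, 1930: Fri, 1931: Sat, 1932: Mon
Sundays: 1915, 1920, 1926.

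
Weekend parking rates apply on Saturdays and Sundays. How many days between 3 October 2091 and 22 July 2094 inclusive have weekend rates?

292

3 October 2091 is a Wednesday.
From 3 October 2091 to 22 July 2094 is 1024 days inclusive.
1024 = 7 × 146 + 2, so there are 146 full weeks plus 2 extra days.
Each full week contributes 2 weekend days (Sat, Sun): 146 × 2 = 292.
The 2 extra days are Wednesday, Thursday — none qualify.
Total: 292 + 0 = 292.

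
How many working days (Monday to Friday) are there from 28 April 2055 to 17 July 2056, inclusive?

28 April 2055 is a Wednesday.
The range spans 447 days (inclusive of both endpoints).
447 = 7 × 63 + 6, so there are 63 full weeks plus 6 extra days.
Each full week contributes 5 weekdays (Mon–Fri): 63 × 5 = 315.
The 6 extra days are Wednesday, Thursday, Friday, Saturday, Sunday, Monday — 4 of them qualify.
Total: 315 + 4 = 319.

319 weekdays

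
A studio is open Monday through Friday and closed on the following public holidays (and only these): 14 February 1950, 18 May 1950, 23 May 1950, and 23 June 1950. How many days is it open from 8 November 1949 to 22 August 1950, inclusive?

202 business days

8 November 1949 is a Tuesday.
From 8 November 1949 to 22 August 1950 is 288 days inclusive.
288 = 7 × 41 + 1, so there are 41 full weeks plus 1 extra day.
Each full week contributes 5 weekdays (Mon–Fri): 41 × 5 = 205.
The 1 extra day is Tue — 1 of them qualifies.
Total: 205 + 1 = 206.
Holidays: 14 February 1950 (Tue); 18 May 1950 (Thu); 23 May 1950 (Tue); 23 June 1950 (Fri).
All 4 holidays fall on weekdays, so subtract 4.
Business days: 206 − 4 = 202.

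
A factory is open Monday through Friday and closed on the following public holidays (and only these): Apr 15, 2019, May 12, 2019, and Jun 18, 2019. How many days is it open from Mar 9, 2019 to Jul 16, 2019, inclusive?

90

Mar 9, 2019 is a Saturday.
That's 130 days from start to end, counting both.
130 = 7 × 18 + 4, so there are 18 full weeks plus 4 extra days.
Each full week contributes 5 weekdays (Mon–Fri): 18 × 5 = 90.
The 4 extra days are Saturday, Sunday, Monday, Tuesday — 2 of them qualify.
Total: 90 + 2 = 92.
Holidays: Apr 15, 2019 (Mon); May 12, 2019 (Sun); Jun 18, 2019 (Tue).
2 of the 3 holidays fall on weekdays; the rest are weekends and were already excluded.
Business days: 92 − 2 = 90.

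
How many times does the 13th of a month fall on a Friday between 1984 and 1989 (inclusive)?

12

Friday-the-13ths by year:
1984: Jan, Apr, Jul
1985: Sep, Dec
1986: Jun
1987: Feb, Mar, Nov
1988: May
1989: Jan, Oct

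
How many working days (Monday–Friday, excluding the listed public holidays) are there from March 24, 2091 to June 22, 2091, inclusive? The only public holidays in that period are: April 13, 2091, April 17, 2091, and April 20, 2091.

March 24, 2091 is a Saturday.
The range spans 91 days (inclusive of both endpoints).
91 = 7 × 13, so the span is exactly 13 full weeks.
Each full week contributes 5 weekdays (Mon–Fri): 13 × 5 = 65.
Holidays: April 13, 2091 (Fri); April 17, 2091 (Tue); April 20, 2091 (Fri).
All 3 holidays fall on weekdays, so subtract 3.
Business days: 65 − 3 = 62.

62 working days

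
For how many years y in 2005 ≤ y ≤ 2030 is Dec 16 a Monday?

4

Day of week of December 16 in each year:
2005: Fri, 2006: Sat, 2007: Sun, 2008: Tue, 2009: Wed, 2010: Thu, 2011: Fri, 2012: Sun, 2013: Mon ✓, 2014: Tue, 2015: Wed, 2016: Fri, 2017: Sat, 2018: Sun, 2019: Mon ✓, 2020: Wed, 2021: Thu, 2022: Fri, 2023: Sat, 2024: Mon ✓, 2025: Tue, 2026: Wed, 2027: Thu, 2028: Sat, 2029: Sun, 2030: Mon ✓
Mondays: 2013, 2019, 2024, 2030.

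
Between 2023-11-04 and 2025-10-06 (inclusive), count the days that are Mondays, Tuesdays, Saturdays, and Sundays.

2023-11-04 is a Saturday.
From 2023-11-04 to 2025-10-06 is 703 days inclusive.
703 = 7 × 100 + 3, so there are 100 full weeks plus 3 extra days.
Each full week contributes 4 days from the set (Mon, Tue, Sat, Sun): 100 × 4 = 400.
The 3 extra days are Saturday, Sunday, Monday — 3 of them qualify.
Total: 400 + 3 = 403.

403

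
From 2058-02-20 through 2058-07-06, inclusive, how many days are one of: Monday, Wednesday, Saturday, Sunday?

78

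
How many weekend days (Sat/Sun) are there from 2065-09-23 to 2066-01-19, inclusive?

2065-09-23 is a Wednesday.
From 2065-09-23 to 2066-01-19 is 119 days inclusive.
119 = 7 × 17, so the span is exactly 17 full weeks.
Each full week contributes 2 weekend days (Sat, Sun): 17 × 2 = 34.

34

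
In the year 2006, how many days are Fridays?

2006-01-01 is a Sunday.
That's 365 days from start to end, counting both.
365 = 7 × 52 + 1, so there are 52 full weeks plus 1 extra day.
Each full week contributes one Friday: 52 so far.
The 1 extra day is Sun — none qualify.
Total: 52 + 0 = 52.

52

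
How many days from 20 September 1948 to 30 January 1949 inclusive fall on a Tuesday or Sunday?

38

20 September 1948 is a Monday.
From 20 September 1948 to 30 January 1949 is 133 days inclusive.
133 = 7 × 19, so the span is exactly 19 full weeks.
Each full week contributes 2 days from the set (Tue, Sun): 19 × 2 = 38.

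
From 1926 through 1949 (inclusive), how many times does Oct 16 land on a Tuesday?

3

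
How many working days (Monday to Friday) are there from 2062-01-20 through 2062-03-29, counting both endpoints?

2062-01-20 is a Friday.
That's 69 days from start to end, counting both.
69 = 7 × 9 + 6, so there are 9 full weeks plus 6 extra days.
Each full week contributes 5 weekdays (Mon–Fri): 9 × 5 = 45.
The 6 extra days are Friday, Saturday, Sunday, Monday, Tuesday, Wednesday — 4 of them qualify.
Total: 45 + 4 = 49.

49 weekdays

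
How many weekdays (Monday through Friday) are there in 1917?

January 1, 1917 is a Monday.
From January 1, 1917 to December 31, 1917 is 365 days inclusive.
365 = 7 × 52 + 1, so there are 52 full weeks plus 1 extra day.
Each full week contributes 5 weekdays (Mon–Fri): 52 × 5 = 260.
The 1 extra day is Monday — 1 of them qualifies.
Total: 260 + 1 = 261.

261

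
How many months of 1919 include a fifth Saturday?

4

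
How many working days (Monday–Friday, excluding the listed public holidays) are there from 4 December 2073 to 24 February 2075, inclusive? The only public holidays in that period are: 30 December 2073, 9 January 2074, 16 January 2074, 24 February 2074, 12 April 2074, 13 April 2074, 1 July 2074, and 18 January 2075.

315

4 December 2073 is a Monday.
The range spans 448 days (inclusive of both endpoints).
448 = 7 × 64, so the span is exactly 64 full weeks.
Each full week contributes 5 weekdays (Mon–Fri): 64 × 5 = 320.
Total: 320.
Holidays: 30 December 2073 (Sat); 9 January 2074 (Tue); 16 January 2074 (Tue); 24 February 2074 (Sat); 12 April 2074 (Thu); 13 April 2074 (Fri); 1 July 2074 (Sun); 18 January 2075 (Fri).
5 of the 8 holidays fall on weekdays; the rest are weekends and were already excluded.
Business days: 320 − 5 = 315.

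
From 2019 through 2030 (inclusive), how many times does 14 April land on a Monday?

Day of week of April 14 in each year:
2019: Sun, 2020: Tue, 2021: Wed, 2022: Thu, 2023: Fri, 2024: Sun, 2025: Mon ✓, 2026: Tue, 2027: Wed, 2028: Fri, 2029: Sat, 2030: Sun
Mondays: 2025.

1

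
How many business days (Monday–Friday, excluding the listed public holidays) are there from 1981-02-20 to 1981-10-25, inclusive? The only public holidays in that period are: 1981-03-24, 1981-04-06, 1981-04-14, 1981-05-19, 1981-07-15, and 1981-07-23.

170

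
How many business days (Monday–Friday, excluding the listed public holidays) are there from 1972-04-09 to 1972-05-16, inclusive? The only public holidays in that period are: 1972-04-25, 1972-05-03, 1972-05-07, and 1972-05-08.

1972-04-09 is a Sunday.
That's 38 days from start to end, counting both.
38 = 7 × 5 + 3, so there are 5 full weeks plus 3 extra days.
Each full week contributes 5 weekdays (Mon–Fri): 5 × 5 = 25.
The 3 extra days are Sun, Mon, Tue — 2 of them qualify.
Total: 25 + 2 = 27.
Holidays: 1972-04-25 (Tue); 1972-05-03 (Wed); 1972-05-07 (Sun); 1972-05-08 (Mon).
3 of the 4 holidays fall on weekdays; the rest are weekends and were already excluded.
Business days: 27 − 3 = 24.

24 business days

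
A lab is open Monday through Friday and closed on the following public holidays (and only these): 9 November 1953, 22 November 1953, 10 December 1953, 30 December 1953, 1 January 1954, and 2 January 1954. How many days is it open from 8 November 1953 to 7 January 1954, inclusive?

8 November 1953 is a Sunday.
That's 61 days from start to end, counting both.
61 = 7 × 8 + 5, so there are 8 full weeks plus 5 extra days.
Each full week contributes 5 weekdays (Mon–Fri): 8 × 5 = 40.
The 5 extra days are Sunday, Monday, Tuesday, Wednesday, Thursday — 4 of them qualify.
Total: 40 + 4 = 44.
Holidays: 9 November 1953 (Mon); 22 November 1953 (Sun); 10 December 1953 (Thu); 30 December 1953 (Wed); 1 January 1954 (Fri); 2 January 1954 (Sat).
4 of the 6 holidays fall on weekdays; the rest are weekends and were already excluded.
Business days: 44 − 4 = 40.

40 working days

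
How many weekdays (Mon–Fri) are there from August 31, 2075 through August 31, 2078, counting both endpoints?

August 31, 2075 is a Saturday.
That's 1097 days from start to end, counting both.
1097 = 7 × 156 + 5, so there are 156 full weeks plus 5 extra days.
Each full week contributes 5 weekdays (Mon–Fri): 156 × 5 = 780.
The 5 extra days are Sat, Sun, Mon, Tue, Wed — 3 of them qualify.
Total: 780 + 3 = 783.

783 weekdays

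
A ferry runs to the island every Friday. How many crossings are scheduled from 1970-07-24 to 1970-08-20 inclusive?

1970-07-24 is a Friday.
From 1970-07-24 to 1970-08-20 is 28 days inclusive.
28 = 7 × 4, so the span is exactly 4 full weeks.
Each full week contributes one Friday: 4 so far.

4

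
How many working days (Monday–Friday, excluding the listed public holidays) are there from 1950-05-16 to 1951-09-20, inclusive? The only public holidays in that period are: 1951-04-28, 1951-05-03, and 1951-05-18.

351 working days

1950-05-16 is a Tuesday.
That's 493 days from start to end, counting both.
493 = 7 × 70 + 3, so there are 70 full weeks plus 3 extra days.
Each full week contributes 5 weekdays (Mon–Fri): 70 × 5 = 350.
The 3 extra days are Tuesday, Wednesday, Thursday — 3 of them qualify.
Total: 350 + 3 = 353.
Holidays: 1951-04-28 (Sat); 1951-05-03 (Thu); 1951-05-18 (Fri).
2 of the 3 holidays fall on weekdays; the rest are weekends and were already excluded.
Business days: 353 − 2 = 351.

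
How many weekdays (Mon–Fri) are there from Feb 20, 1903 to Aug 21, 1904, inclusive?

391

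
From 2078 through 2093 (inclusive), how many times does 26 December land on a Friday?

Day of week of December 26 in each year:
2078: Mon, 2079: Tue, 2080: Thu, 2081: Fri ✓, 2082: Sat, 2083: Sun, 2084: Tue, 2085: Wed, 2086: Thu, 2087: Fri ✓, 2088: Sun, 2089: Mon, 2090: Tue, 2091: Wed, 2092: Fri ✓, 2093: Sat
Fridays: 2081, 2087, 2092.

3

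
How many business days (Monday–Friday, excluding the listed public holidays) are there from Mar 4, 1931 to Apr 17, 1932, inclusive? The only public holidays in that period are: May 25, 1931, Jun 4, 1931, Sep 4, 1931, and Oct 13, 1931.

Mar 4, 1931 is a Wednesday.
The range spans 411 days (inclusive of both endpoints).
411 = 7 × 58 + 5, so there are 58 full weeks plus 5 extra days.
Each full week contributes 5 weekdays (Mon–Fri): 58 × 5 = 290.
The 5 extra days are Wed, Thu, Fri, Sat, Sun — 3 of them qualify.
Total: 290 + 3 = 293.
Holidays: May 25, 1931 (Mon); Jun 4, 1931 (Thu); Sep 4, 1931 (Fri); Oct 13, 1931 (Tue).
All 4 holidays fall on weekdays, so subtract 4.
Business days: 293 − 4 = 289.

289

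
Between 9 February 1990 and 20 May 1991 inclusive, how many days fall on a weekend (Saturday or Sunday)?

9 February 1990 is a Friday.
That's 466 days from start to end, counting both.
466 = 7 × 66 + 4, so there are 66 full weeks plus 4 extra days.
Each full week contributes 2 weekend days (Sat, Sun): 66 × 2 = 132.
The 4 extra days are Friday, Saturday, Sunday, Monday — 2 of them qualify.
Total: 132 + 2 = 134.

134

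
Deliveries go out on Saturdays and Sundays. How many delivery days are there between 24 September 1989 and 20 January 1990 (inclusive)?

24 September 1989 is a Sunday.
From 24 September 1989 to 20 January 1990 is 119 days inclusive.
119 = 7 × 17, so the span is exactly 17 full weeks.
Each full week contributes 2 days from the set (Sat, Sun): 17 × 2 = 34.

34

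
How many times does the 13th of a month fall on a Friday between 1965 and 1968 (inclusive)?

6

Friday-the-13ths by year:
1965: Aug
1966: May
1967: Jan, Oct
1968: Sep, Dec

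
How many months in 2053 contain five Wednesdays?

5

A month has five Wednesdays exactly when Wednesday falls within its first (length − 28) days.
Jan: 31 days, starts Wed → 5 of Wed, Thu, Fri ✓
Feb: 28 days, starts Sat → 5 of (none)
Mar: 31 days, starts Sat → 5 of Sat, Sun, Mon
Apr: 30 days, starts Tue → 5 of Tue, Wed ✓
May: 31 days, starts Thu → 5 of Thu, Fri, Sat
Jun: 30 days, starts Sun → 5 of Sun, Mon
Jul: 31 days, starts Tue → 5 of Tue, Wed, Thu ✓
Aug: 31 days, starts Fri → 5 of Fri, Sat, Sun
Sep: 30 days, starts Mon → 5 of Mon, Tue
Oct: 31 days, starts Wed → 5 of Wed, Thu, Fri ✓
Nov: 30 days, starts Sat → 5 of Sat, Sun
Dec: 31 days, starts Mon → 5 of Mon, Tue, Wed ✓
Months with five Wednesdays: Jan, Apr, Jul, Oct, Dec.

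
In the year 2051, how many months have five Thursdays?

A month has five Thursdays exactly when Thursday falls within its first (length − 28) days.
Jan: 31 days, starts Sun → 5 of Sun, Mon, Tue
Feb: 28 days, starts Wed → 5 of (none)
Mar: 31 days, starts Wed → 5 of Wed, Thu, Fri ✓
Apr: 30 days, starts Sat → 5 of Sat, Sun
May: 31 days, starts Mon → 5 of Mon, Tue, Wed
Jun: 30 days, starts Thu → 5 of Thu, Fri ✓
Jul: 31 days, starts Sat → 5 of Sat, Sun, Mon
Aug: 31 days, starts Tue → 5 of Tue, Wed, Thu ✓
Sep: 30 days, starts Fri → 5 of Fri, Sat
Oct: 31 days, starts Sun → 5 of Sun, Mon, Tue
Nov: 30 days, starts Wed → 5 of Wed, Thu ✓
Dec: 31 days, starts Fri → 5 of Fri, Sat, Sun
Months with five Thursdays: Mar, Jun, Aug, Nov.

4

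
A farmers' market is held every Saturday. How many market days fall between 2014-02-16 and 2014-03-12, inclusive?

3 Saturdays

2014-02-16 is a Sunday.
That's 25 days from start to end, counting both.
25 = 7 × 3 + 4, so there are 3 full weeks plus 4 extra days.
Each full week contributes one Saturday: 3 so far.
The 4 extra days are Sunday, Monday, Tuesday, Wednesday — none qualify.
Total: 3 + 0 = 3.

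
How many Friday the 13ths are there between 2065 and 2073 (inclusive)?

17

Friday-the-13ths by year:
2065: Feb, Mar, Nov
2066: Aug
2067: May
2068: Jan, Apr, Jul
2069: Sep, Dec
2070: Jun
2071: Feb, Mar, Nov
2072: May
2073: Jan, Oct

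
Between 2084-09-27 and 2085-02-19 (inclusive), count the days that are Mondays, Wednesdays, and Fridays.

2084-09-27 is a Wednesday.
The range spans 146 days (inclusive of both endpoints).
146 = 7 × 20 + 6, so there are 20 full weeks plus 6 extra days.
Each full week contributes 3 days from the set (Mon, Wed, Fri): 20 × 3 = 60.
The 6 extra days are Wednesday, Thursday, Friday, Saturday, Sunday, Monday — 3 of them qualify.
Total: 60 + 3 = 63.

63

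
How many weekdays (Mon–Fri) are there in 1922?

1922-01-01 is a Sunday.
From 1922-01-01 to 1922-12-31 is 365 days inclusive.
365 = 7 × 52 + 1, so there are 52 full weeks plus 1 extra day.
Each full week contributes 5 weekdays (Mon–Fri): 52 × 5 = 260.
The 1 extra day is Sun — none qualify.
Total: 260 + 0 = 260.

260 weekdays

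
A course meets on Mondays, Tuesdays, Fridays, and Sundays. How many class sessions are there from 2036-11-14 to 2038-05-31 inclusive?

323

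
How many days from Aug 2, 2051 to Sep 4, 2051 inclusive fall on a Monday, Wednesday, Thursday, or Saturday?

20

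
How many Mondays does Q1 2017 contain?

13

January 1, 2017 is a Sunday.
From January 1, 2017 to March 31, 2017 is 90 days inclusive.
90 = 7 × 12 + 6, so there are 12 full weeks plus 6 extra days.
Each full week contributes one Monday: 12 so far.
The 6 extra days are Sunday, Monday, Tuesday, Wednesday, Thursday, Friday — 1 of them qualifies.
Total: 12 + 1 = 13.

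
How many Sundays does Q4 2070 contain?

1 October 2070 is a Wednesday.
That's 92 days from start to end, counting both.
92 = 7 × 13 + 1, so there are 13 full weeks plus 1 extra day.
Each full week contributes one Sunday: 13 so far.
The 1 extra day is Wed — none qualify.
Total: 13 + 0 = 13.

13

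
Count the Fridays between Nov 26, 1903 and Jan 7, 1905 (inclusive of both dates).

Nov 26, 1903 is a Thursday.
The range spans 409 days (inclusive of both endpoints).
409 = 7 × 58 + 3, so there are 58 full weeks plus 3 extra days.
Each full week contributes one Friday: 58 so far.
The 3 extra days are Thursday, Friday, Saturday — 1 of them qualifies.
Total: 58 + 1 = 59.

59 Fridays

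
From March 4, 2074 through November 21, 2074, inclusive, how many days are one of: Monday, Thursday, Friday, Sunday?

150

March 4, 2074 is a Sunday.
That's 263 days from start to end, counting both.
263 = 7 × 37 + 4, so there are 37 full weeks plus 4 extra days.
Each full week contributes 4 days from the set (Mon, Thu, Fri, Sun): 37 × 4 = 148.
The 4 extra days are Sun, Mon, Tue, Wed — 2 of them qualify.
Total: 148 + 2 = 150.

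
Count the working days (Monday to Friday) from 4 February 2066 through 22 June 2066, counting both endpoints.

4 February 2066 is a Thursday.
From 4 February 2066 to 22 June 2066 is 139 days inclusive.
139 = 7 × 19 + 6, so there are 19 full weeks plus 6 extra days.
Each full week contributes 5 weekdays (Mon–Fri): 19 × 5 = 95.
The 6 extra days are Thu, Fri, Sat, Sun, Mon, Tue — 4 of them qualify.
Total: 95 + 4 = 99.

99 weekdays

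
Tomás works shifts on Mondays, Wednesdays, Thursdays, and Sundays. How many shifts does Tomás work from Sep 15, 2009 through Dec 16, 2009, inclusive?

Sep 15, 2009 is a Tuesday.
The range spans 93 days (inclusive of both endpoints).
93 = 7 × 13 + 2, so there are 13 full weeks plus 2 extra days.
Each full week contributes 4 days from the set (Mon, Wed, Thu, Sun): 13 × 4 = 52.
The 2 extra days are Tuesday, Wednesday — 1 of them qualifies.
Total: 52 + 1 = 53.

53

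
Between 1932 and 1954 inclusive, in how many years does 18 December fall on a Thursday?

3

Day of week of December 18 in each year:
1932: Sun, 1933: Mon, 1934: Tue, 1935: Wed, 1936: Fri, 1937: Sat, 1938: Sun, 1939: Mon, 1940: Wed, 1941: Thu ✓, 1942: Fri, 1943: Sat, 1944: Mon, 1945: Tue, 1946: Wed, 1947: Thu ✓, 1948: Sat, 1949: Sun, 1950: Mon, 1951: Tue, 1952: Thu ✓, 1953: Fri, 1954: Sat
Thursdays: 1941, 1947, 1952.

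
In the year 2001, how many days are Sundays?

52

2001-01-01 is a Monday.
From 2001-01-01 to 2001-12-31 is 365 days inclusive.
365 = 7 × 52 + 1, so there are 52 full weeks plus 1 extra day.
Each full week contributes one Sunday: 52 so far.
The 1 extra day is Mon — none qualify.
Total: 52 + 0 = 52.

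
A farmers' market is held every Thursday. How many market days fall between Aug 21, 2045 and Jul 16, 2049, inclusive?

204

Aug 21, 2045 is a Monday.
From Aug 21, 2045 to Jul 16, 2049 is 1426 days inclusive.
1426 = 7 × 203 + 5, so there are 203 full weeks plus 5 extra days.
Each full week contributes one Thursday: 203 so far.
The 5 extra days are Monday, Tuesday, Wednesday, Thursday, Friday — 1 of them qualifies.
Total: 203 + 1 = 204.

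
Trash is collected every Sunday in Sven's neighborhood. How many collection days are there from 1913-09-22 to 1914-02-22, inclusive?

22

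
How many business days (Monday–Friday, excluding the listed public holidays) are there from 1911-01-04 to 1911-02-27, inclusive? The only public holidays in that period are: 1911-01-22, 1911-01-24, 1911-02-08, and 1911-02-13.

1911-01-04 is a Wednesday.
From 1911-01-04 to 1911-02-27 is 55 days inclusive.
55 = 7 × 7 + 6, so there are 7 full weeks plus 6 extra days.
Each full week contributes 5 weekdays (Mon–Fri): 7 × 5 = 35.
The 6 extra days are Wed, Thu, Fri, Sat, Sun, Mon — 4 of them qualify.
Total: 35 + 4 = 39.
Holidays: 1911-01-22 (Sun); 1911-01-24 (Tue); 1911-02-08 (Wed); 1911-02-13 (Mon).
3 of the 4 holidays fall on weekdays; the rest are weekends and were already excluded.
Business days: 39 − 3 = 36.

36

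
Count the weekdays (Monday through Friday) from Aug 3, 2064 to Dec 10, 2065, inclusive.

354

Aug 3, 2064 is a Sunday.
From Aug 3, 2064 to Dec 10, 2065 is 495 days inclusive.
495 = 7 × 70 + 5, so there are 70 full weeks plus 5 extra days.
Each full week contributes 5 weekdays (Mon–Fri): 70 × 5 = 350.
The 5 extra days are Sun, Mon, Tue, Wed, Thu — 4 of them qualify.
Total: 350 + 4 = 354.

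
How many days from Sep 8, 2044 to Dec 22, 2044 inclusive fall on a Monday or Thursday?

Sep 8, 2044 is a Thursday.
From Sep 8, 2044 to Dec 22, 2044 is 106 days inclusive.
106 = 7 × 15 + 1, so there are 15 full weeks plus 1 extra day.
Each full week contributes 2 days from the set (Mon, Thu): 15 × 2 = 30.
The 1 extra day is Thu — 1 of them qualifies.
Total: 30 + 1 = 31.

31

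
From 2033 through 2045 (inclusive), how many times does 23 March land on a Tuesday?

1

Day of week of March 23 in each year:
2033: Wed, 2034: Thu, 2035: Fri, 2036: Sun, 2037: Mon, 2038: Tue ✓, 2039: Wed, 2040: Fri, 2041: Sat, 2042: Sun, 2043: Mon, 2044: Wed, 2045: Thu
Tuesdays: 2038.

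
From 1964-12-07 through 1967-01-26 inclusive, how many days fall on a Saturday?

1964-12-07 is a Monday.
The range spans 781 days (inclusive of both endpoints).
781 = 7 × 111 + 4, so there are 111 full weeks plus 4 extra days.
Each full week contributes one Saturday: 111 so far.
The 4 extra days are Monday, Tuesday, Wednesday, Thursday — none qualify.
Total: 111 + 0 = 111.

111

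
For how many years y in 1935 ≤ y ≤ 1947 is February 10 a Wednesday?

Day of week of February 10 in each year:
1935: Sun, 1936: Mon, 1937: Wed ✓, 1938: Thu, 1939: Fri, 1940: Sat, 1941: Mon, 1942: Tue, 1943: Wed ✓, 1944: Thu, 1945: Sat, 1946: Sun, 1947: Mon
Wednesdays: 1937, 1943.

2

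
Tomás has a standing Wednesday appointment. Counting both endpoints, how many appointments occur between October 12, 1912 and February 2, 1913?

October 12, 1912 is a Saturday.
The range spans 114 days (inclusive of both endpoints).
114 = 7 × 16 + 2, so there are 16 full weeks plus 2 extra days.
Each full week contributes one Wednesday: 16 so far.
The 2 extra days are Saturday, Sunday — none qualify.
Total: 16 + 0 = 16.

16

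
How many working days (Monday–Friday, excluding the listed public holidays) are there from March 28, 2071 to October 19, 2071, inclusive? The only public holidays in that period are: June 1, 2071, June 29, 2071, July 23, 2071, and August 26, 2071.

March 28, 2071 is a Saturday.
The range spans 206 days (inclusive of both endpoints).
206 = 7 × 29 + 3, so there are 29 full weeks plus 3 extra days.
Each full week contributes 5 weekdays (Mon–Fri): 29 × 5 = 145.
The 3 extra days are Sat, Sun, Mon — 1 of them qualifies.
Total: 145 + 1 = 146.
Holidays: June 1, 2071 (Mon); June 29, 2071 (Mon); July 23, 2071 (Thu); August 26, 2071 (Wed).
All 4 holidays fall on weekdays, so subtract 4.
Business days: 146 − 4 = 142.

142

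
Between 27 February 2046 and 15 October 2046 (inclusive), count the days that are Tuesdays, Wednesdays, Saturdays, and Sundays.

132

27 February 2046 is a Tuesday.
The range spans 231 days (inclusive of both endpoints).
231 = 7 × 33, so the span is exactly 33 full weeks.
Each full week contributes 4 days from the set (Tue, Wed, Sat, Sun): 33 × 4 = 132.
Total: 132.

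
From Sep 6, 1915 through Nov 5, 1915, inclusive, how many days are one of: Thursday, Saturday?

17

Sep 6, 1915 is a Monday.
The range spans 61 days (inclusive of both endpoints).
61 = 7 × 8 + 5, so there are 8 full weeks plus 5 extra days.
Each full week contributes 2 days from the set (Thu, Sat): 8 × 2 = 16.
The 5 extra days are Mon, Tue, Wed, Thu, Fri — 1 of them qualifies.
Total: 16 + 1 = 17.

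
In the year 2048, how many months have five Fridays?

4

A month has five Fridays exactly when Friday falls within its first (length − 28) days.
Jan: 31 days, starts Wed → 5 of Wed, Thu, Fri ✓
Feb: 29 days, starts Sat → 5 of Sat
Mar: 31 days, starts Sun → 5 of Sun, Mon, Tue
Apr: 30 days, starts Wed → 5 of Wed, Thu
May: 31 days, starts Fri → 5 of Fri, Sat, Sun ✓
Jun: 30 days, starts Mon → 5 of Mon, Tue
Jul: 31 days, starts Wed → 5 of Wed, Thu, Fri ✓
Aug: 31 days, starts Sat → 5 of Sat, Sun, Mon
Sep: 30 days, starts Tue → 5 of Tue, Wed
Oct: 31 days, starts Thu → 5 of Thu, Fri, Sat ✓
Nov: 30 days, starts Sun → 5 of Sun, Mon
Dec: 31 days, starts Tue → 5 of Tue, Wed, Thu
Months with five Fridays: Jan, May, Jul, Oct.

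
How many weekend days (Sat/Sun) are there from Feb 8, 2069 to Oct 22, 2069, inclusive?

Feb 8, 2069 is a Friday.
The range spans 257 days (inclusive of both endpoints).
257 = 7 × 36 + 5, so there are 36 full weeks plus 5 extra days.
Each full week contributes 2 weekend days (Sat, Sun): 36 × 2 = 72.
The 5 extra days are Friday, Saturday, Sunday, Monday, Tuesday — 2 of them qualify.
Total: 72 + 2 = 74.

74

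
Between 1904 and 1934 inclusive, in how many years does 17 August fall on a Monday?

Day of week of August 17 in each year:
1904: Wed, 1905: Thu, 1906: Fri, 1907: Sat, 1908: Mon ✓, 1909: Tue, 1910: Wed, 1911: Thu, 1912: Sat, 1913: Sun, 1914: Mon ✓, 1915: Tue, 1916: Thu, 1917: Fri, 1918: Sat, 1919: Sun, 1920: Tue, 1921: Wed, 1922: Thu, 1923: Fri, 1924: Sun, 1925: Mon ✓, 1926: Tue, 1927: Wed, 1928: Fri, 1929: Sat, 1930: Sun, 1931: Mon ✓, 1932: Wed, 1933: Thu, 1934: Fri
Mondays: 1908, 1914, 1925, 1931.

4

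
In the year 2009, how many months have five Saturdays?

A month has five Saturdays exactly when Saturday falls within its first (length − 28) days.
Jan: 31 days, starts Thu → 5 of Thu, Fri, Sat ✓
Feb: 28 days, starts Sun → 5 of (none)
Mar: 31 days, starts Sun → 5 of Sun, Mon, Tue
Apr: 30 days, starts Wed → 5 of Wed, Thu
May: 31 days, starts Fri → 5 of Fri, Sat, Sun ✓
Jun: 30 days, starts Mon → 5 of Mon, Tue
Jul: 31 days, starts Wed → 5 of Wed, Thu, Fri
Aug: 31 days, starts Sat → 5 of Sat, Sun, Mon ✓
Sep: 30 days, starts Tue → 5 of Tue, Wed
Oct: 31 days, starts Thu → 5 of Thu, Fri, Sat ✓
Nov: 30 days, starts Sun → 5 of Sun, Mon
Dec: 31 days, starts Tue → 5 of Tue, Wed, Thu
Months with five Saturdays: Jan, May, Aug, Oct.

4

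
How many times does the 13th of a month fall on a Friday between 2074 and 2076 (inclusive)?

Friday-the-13ths by year:
2074: Apr, Jul
2075: Sep, Dec
2076: Mar, Nov

6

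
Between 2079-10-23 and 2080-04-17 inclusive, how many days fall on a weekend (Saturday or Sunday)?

2079-10-23 is a Monday.
The range spans 178 days (inclusive of both endpoints).
178 = 7 × 25 + 3, so there are 25 full weeks plus 3 extra days.
Each full week contributes 2 weekend days (Sat, Sun): 25 × 2 = 50.
The 3 extra days are Monday, Tuesday, Wednesday — none qualify.
Total: 50 + 0 = 50.

50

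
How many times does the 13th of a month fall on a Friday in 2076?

The 13th falls on a Friday when the month's 13th has weekday Fri.
Jan 13 is Mon; Feb 13 is Thu; Mar 13 is Fri ✓; Apr 13 is Mon; May 13 is Wed; Jun 13 is Sat; Jul 13 is Mon; Aug 13 is Thu; Sep 13 is Sun; Oct 13 is Tue; Nov 13 is Fri ✓; Dec 13 is Sun.
Friday the 13ths: Mar, Nov.

2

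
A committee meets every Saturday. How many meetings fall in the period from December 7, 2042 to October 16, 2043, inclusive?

December 7, 2042 is a Sunday.
The range spans 314 days (inclusive of both endpoints).
314 = 7 × 44 + 6, so there are 44 full weeks plus 6 extra days.
Each full week contributes one Saturday: 44 so far.
The 6 extra days are Sunday, Monday, Tuesday, Wednesday, Thursday, Friday — none qualify.
Total: 44 + 0 = 44.

44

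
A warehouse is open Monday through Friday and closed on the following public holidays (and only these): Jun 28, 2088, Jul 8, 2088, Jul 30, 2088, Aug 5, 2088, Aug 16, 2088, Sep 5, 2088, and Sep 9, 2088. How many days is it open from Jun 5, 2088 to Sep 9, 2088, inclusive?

63

Jun 5, 2088 is a Saturday.
That's 97 days from start to end, counting both.
97 = 7 × 13 + 6, so there are 13 full weeks plus 6 extra days.
Each full week contributes 5 weekdays (Mon–Fri): 13 × 5 = 65.
The 6 extra days are Saturday, Sunday, Monday, Tuesday, Wednesday, Thursday — 4 of them qualify.
Total: 65 + 4 = 69.
Holidays: Jun 28, 2088 (Mon); Jul 8, 2088 (Thu); Jul 30, 2088 (Fri); Aug 5, 2088 (Thu); Aug 16, 2088 (Mon); Sep 5, 2088 (Sun); Sep 9, 2088 (Thu).
6 of the 7 holidays fall on weekdays; the rest are weekends and were already excluded.
Business days: 69 − 6 = 63.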